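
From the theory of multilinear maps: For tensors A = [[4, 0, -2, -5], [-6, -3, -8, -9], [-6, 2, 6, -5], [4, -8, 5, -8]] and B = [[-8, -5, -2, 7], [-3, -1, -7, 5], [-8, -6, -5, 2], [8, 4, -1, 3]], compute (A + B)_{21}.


Tensor addition is component-wise: (A + B)_{ij} = A_{ij} + B_{ij}.
A_{21} = -6
B_{21} = -3
(A + B)_{21} = -6 + -3 = -9

-9


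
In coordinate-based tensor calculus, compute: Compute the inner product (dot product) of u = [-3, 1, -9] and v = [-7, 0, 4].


The inner product u . v = sum of u_i * v_i.
Term-by-term: -3 * -7, 1 * 0, -9 * 4
Products: 21, 0, -36
Sum = 21 + 0 + -36 = -15

-15


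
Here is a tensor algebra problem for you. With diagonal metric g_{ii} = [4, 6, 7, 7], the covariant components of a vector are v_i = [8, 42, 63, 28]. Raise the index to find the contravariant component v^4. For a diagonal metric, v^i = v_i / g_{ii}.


To raise an index with a diagonal metric: v^i = v_i / g_{ii}.
For index 4: v_4 = 28, g_{44} = 7
v^4 = 28 / 7 = 4

4


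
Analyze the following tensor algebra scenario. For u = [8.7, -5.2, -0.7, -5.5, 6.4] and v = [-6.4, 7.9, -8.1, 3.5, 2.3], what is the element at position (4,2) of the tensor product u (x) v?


The outer product entry T_{ij} = u_i * v_j.
We need i=4, j=2.
u_4 = -5.5, v_2 = 7.9
T_{4,2} = -5.5 * 7.9 = -43.45

-43.45


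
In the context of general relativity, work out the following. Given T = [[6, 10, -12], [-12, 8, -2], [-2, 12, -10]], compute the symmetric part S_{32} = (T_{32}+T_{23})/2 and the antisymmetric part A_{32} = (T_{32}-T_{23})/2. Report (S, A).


T_{32} = 12
T_{23} = -2
S_{32} = (12 + -2)/2 = 10/2 = 5
A_{32} = (12 - -2)/2 = 14/2 = 7
Check: S + A = 5 + 7 = 12 = T_{32}.

(5, 7)


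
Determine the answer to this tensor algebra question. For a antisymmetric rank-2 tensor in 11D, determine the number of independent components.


A antisymmetric rank-2 tensor in d dimensions has d(d-1)/2 independent components.
d = 11
d(d-1)/2 = 11 * 10 / 2 = 110 / 2 = 55

55


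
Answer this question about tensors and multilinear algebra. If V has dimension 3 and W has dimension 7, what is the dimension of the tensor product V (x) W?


The dimension of a tensor product is the product of dimensions.
dim(V) = 3, dim(W) = 7
dim(V (x) W) = 3 * 7 = 21

21


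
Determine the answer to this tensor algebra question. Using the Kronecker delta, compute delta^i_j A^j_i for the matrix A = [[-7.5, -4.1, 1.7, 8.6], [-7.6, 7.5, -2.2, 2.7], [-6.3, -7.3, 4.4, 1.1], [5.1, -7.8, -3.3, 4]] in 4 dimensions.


The contraction (trace) of a rank-2 tensor is the sum of its diagonal elements.
Diagonal entries: A[1,1] = -7.5, A[2,2] = 7.5, A[3,3] = 4.4, A[4,4] = 4
Tr(A) = -7.5 + 7.5 + 4.4 + 4 = 8.4

8.4


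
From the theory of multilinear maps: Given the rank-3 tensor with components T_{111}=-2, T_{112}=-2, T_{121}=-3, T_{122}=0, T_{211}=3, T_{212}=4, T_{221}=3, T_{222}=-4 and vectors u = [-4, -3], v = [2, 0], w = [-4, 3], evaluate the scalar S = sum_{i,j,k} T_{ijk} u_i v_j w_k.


S = sum over i,j,k of T_{ijk} u_i v_j w_k. Expanding all 8 terms:
T_{111}*u_1*v_1*w_1 = -2*-4*2*-4 = -64  (running total: -64)
T_{112}*u_1*v_1*w_2 = -2*-4*2*3 = 48  (running total: -16)
T_{121}*u_1*v_2*w_1 = -3*-4*0*-4 = 0  (running total: -16)
T_{122}*u_1*v_2*w_2 = 0*-4*0*3 = 0  (running total: -16)
T_{211}*u_2*v_1*w_1 = 3*-3*2*-4 = 72  (running total: 56)
T_{212}*u_2*v_1*w_2 = 4*-3*2*3 = -72  (running total: -16)
T_{221}*u_2*v_2*w_1 = 3*-3*0*-4 = 0  (running total: -16)
T_{222}*u_2*v_2*w_2 = -4*-3*0*3 = 0  (running total: -16)
S = -16

-16


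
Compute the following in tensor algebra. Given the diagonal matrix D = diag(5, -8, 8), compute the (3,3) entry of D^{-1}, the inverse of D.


For a diagonal matrix, the inverse has entries (D^{-1})_{ii} = 1/d_{ii}.
The diagonal entries are: d_{11} = 5, d_{22} = -8, d_{33} = 8
We need (D^{-1})_{33} = 1/d_{33} = 1/8 = 1/8

1/8


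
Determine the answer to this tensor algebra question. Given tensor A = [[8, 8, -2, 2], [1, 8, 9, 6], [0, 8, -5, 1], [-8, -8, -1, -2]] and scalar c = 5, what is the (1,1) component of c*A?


Scalar multiplication: (cA)_{ij} = c * A_{ij}.
c = 5
A_{11} = 8
(cA)_{11} = 5 * 8 = 40

40


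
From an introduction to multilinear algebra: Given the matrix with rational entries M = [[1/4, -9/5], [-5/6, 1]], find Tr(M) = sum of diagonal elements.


The trace is the sum of diagonal entries.
Diagonal: M[1,1] = 1/4, M[2,2] = 1
Tr(M) = 1/4 + 1
Computing step by step:
After adding M[1,1]: 1/4
After adding M[2,2]: 5/4
Tr(M) = 5/4

5/4


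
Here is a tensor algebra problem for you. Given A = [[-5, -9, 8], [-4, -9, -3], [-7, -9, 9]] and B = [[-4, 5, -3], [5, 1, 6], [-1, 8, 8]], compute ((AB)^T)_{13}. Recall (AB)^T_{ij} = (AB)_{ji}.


(AB)^T_{ij} = (AB)_{ji} = sum_k A_{jk} B_{ki}.
For i=1, j=3 we need (AB)_{31}:
A_{31} * B_{11} = -7 * -4 = 28
A_{32} * B_{21} = -9 * 5 = -45
A_{33} * B_{31} = 9 * -1 = -9
Sum = 28 + -45 + -9 = -26

-26


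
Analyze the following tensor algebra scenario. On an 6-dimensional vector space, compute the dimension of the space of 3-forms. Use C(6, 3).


The dimension of the space of p-forms on an n-dimensional space is C(n, p).
n = 6, p = 3
C(6, 3) = 6! / (3! * 3!) = 20

20


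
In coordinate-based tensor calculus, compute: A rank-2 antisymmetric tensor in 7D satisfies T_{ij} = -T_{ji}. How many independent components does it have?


An antisymmetric rank-2 tensor satisfies A_{ij} = -A_{ji}, so diagonal entries are zero.
The independent components are the upper-triangular entries: C(n, 2) = n(n-1)/2.
n = 7
C(7, 2) = 7 * 6 / 2 = 42 / 2 = 21

21


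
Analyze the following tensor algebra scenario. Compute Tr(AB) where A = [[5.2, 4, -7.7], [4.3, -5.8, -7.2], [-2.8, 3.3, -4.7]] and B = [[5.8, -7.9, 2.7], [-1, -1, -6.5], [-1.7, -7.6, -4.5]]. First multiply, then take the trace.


Tr(AB) = sum_i (AB)_{ii} where (AB)_{ii} = sum_k A_{ik} B_{ki}.
(AB)_{11} = 5.2*5.8 + 4*-1 + -7.7*-1.7 = 39.25
(AB)_{22} = 4.3*-7.9 + -5.8*-1 + -7.2*-7.6 = 26.55
(AB)_{33} = -2.8*2.7 + 3.3*-6.5 + -4.7*-4.5 = -7.86
Tr(AB) = 39.25 + 26.55 + -7.86 = 57.94

57.94


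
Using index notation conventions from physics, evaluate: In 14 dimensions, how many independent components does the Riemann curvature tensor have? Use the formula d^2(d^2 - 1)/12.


The Riemann tensor in d dimensions has d^2(d^2 - 1)/12 independent components.
d = 14, so d^2 = 196
d^2 - 1 = 195
d^2(d^2 - 1) = 196 * 195 = 38220
Divide by 12: 38220 / 12 = 3185

3185


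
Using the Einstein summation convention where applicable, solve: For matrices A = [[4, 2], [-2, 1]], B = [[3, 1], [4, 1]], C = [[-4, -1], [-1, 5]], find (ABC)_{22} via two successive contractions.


(ABC)_{22} = sum_m (AB)_{2m} C_{m2}. First compute row 2 of AB.
(AB)_{21} = -2*3 + 1*4 = -2
(AB)_{22} = -2*1 + 1*1 = -1
Now contract with column 2 of C:
(AB)_{21} * C_{12} = -2 * -1 = 2
(AB)_{22} * C_{22} = -1 * 5 = -5
(ABC)_{22} = 2 + -5 = -3

-3


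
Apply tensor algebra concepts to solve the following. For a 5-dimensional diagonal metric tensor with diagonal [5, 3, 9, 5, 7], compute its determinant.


For a diagonal metric, the determinant is the product of diagonal entries.
Diagonal entries: 5, 3, 9, 5, 7
det(g) = 5 * 3 * 9 * 5 * 7 = 4725

4725


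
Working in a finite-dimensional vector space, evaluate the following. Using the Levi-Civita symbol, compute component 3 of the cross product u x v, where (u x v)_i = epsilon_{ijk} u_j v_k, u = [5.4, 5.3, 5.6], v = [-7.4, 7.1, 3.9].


(u x v)_3 = sum_{j,k} epsilon_{3jk} u_j v_k. Only permutations of (1,2,3) contribute; the two non-zero terms are:
eps_{312} u_1 v_2 = 1 * 5.4 * 7.1 = 38.34
eps_{321} u_2 v_1 = -1 * 5.3 * -7.4 = 39.22
(u x v)_3 = 77.56

77.56


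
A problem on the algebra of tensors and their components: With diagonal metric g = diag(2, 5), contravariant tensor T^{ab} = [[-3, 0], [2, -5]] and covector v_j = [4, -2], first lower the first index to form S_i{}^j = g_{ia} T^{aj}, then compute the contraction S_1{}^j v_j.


Step 1: lower the first index. For a diagonal metric, g_{ia} T^{aj} = g_{ii} T^{ij} (no sum on i).
g_{11} = 2
S_1{}^1 = 2 * T^{11} = 2 * -3 = -6
S_1{}^2 = 2 * T^{12} = 2 * 0 = 0
Step 2: contract S_1{}^j with v_j.
S_1{}^1 * v_1 = -6 * 4 = -24
S_1{}^2 * v_2 = 0 * -2 = 0
Result = -24 + 0 = -24

-24


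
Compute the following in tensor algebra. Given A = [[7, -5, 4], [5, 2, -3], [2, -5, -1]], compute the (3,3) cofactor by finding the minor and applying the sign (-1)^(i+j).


To find cofactor C_{33}, delete row 3 and column 3.
The resulting 2x2 submatrix is: [[7, -5], [5, 2]]
Minor M_{33} = 7*2 - -5*5
  = 14 - -25 = 39
Sign = (-1)^(3+3) = (-1)^6 = 1
Cofactor C_{33} = 1 * 39 = 39

39


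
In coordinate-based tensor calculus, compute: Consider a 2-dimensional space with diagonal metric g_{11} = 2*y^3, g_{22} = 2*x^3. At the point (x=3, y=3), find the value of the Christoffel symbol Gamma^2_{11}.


For a diagonal metric, Gamma^k_{ij} = (1/2) g^{kk} (dg_{ik}/dx_j + dg_{jk}/dx_i - dg_{ij}/dx_k).
The metric is diagonal, so g_{ab} = 0 for a != b.
At the given point: g_{11} = 54, g_{22} = 54
g^{22} = 1/54
dg_{12}/dx_1 = 0 (off-diagonal)
dg_{12}/dx_1 = 0 (off-diagonal)
dg_{11}/dx_2 = dg_{11}/dx_2 = 54
Numerator = 0 + 0 - 54 = -54
Gamma^2_{11} = -54 / (2 * 54) = -1/2

-1/2


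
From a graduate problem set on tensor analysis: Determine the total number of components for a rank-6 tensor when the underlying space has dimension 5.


The number of components of a rank-r tensor in d dimensions is d^r.
Here d = 5 and r = 6.
5^6 = 15625

15625


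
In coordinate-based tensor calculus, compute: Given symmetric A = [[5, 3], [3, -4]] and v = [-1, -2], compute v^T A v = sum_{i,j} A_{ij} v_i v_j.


First compute Av:
(Av)_1 = 5*-1 + 3*-2 = -11
(Av)_2 = 3*-1 + -4*-2 = 5
Av = [-11, 5]
Then v^T (Av) = -1*-11 + -2*5
= 11 + -10 = 1

1


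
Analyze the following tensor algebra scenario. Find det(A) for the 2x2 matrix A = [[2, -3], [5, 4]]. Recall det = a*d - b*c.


For a 2x2 matrix [[a, b], [c, d]], det = a*d - b*c.
a = 2, b = -3, c = 5, d = 4
a*d = 2 * 4 = 8
b*c = -3 * 5 = -15
det = 8 - -15 = 23

23


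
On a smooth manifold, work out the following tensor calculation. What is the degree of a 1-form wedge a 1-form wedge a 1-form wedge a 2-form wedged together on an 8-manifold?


The degree of a wedge product is the sum of the degrees of the individual forms.
Degrees: 1, 1, 1, 2
Total degree = 1 + 1 + 1 + 2 = 5

5


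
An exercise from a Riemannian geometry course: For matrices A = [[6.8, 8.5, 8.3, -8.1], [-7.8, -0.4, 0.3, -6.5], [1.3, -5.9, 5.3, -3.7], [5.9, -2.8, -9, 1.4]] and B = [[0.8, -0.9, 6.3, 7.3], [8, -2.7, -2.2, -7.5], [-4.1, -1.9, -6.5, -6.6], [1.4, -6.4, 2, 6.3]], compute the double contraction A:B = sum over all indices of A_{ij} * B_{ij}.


A:B = sum over all i,j of A_{ij} * B_{ij}.
Row 1: 6.8*0.8=5.44, 8.5*-0.9=-7.65, 8.3*6.3=52.29, -8.1*7.3=-59.13 => row sum = -9.05
Row 2: -7.8*8=-62.4, -0.4*-2.7=1.08, 0.3*-2.2=-0.66, -6.5*-7.5=48.75 => row sum = -13.23
Row 3: 1.3*-4.1=-5.33, -5.9*-1.9=11.21, 5.3*-6.5=-34.45, -3.7*-6.6=24.42 => row sum = -4.15
Row 4: 5.9*1.4=8.26, -2.8*-6.4=17.92, -9*2=-18, 1.4*6.3=8.82 => row sum = 17
Total = -9.05 + -13.23 + -4.15 + 17 = -9.43

-9.43


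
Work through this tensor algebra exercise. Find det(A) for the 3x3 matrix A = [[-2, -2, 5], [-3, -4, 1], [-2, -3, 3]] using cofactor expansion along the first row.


Expanding along the first row, det(A) = a11*M_11 - a12*M_12 + a13*M_13, where M_1j is the (1,j) minor.
Minor M_11 = -4*3 - 1*-3 = -9
Minor M_12 = -3*3 - 1*-2 = -7
Minor M_13 = -3*-3 - -4*-2 = 1
det = -2*(-9) - -2*(-7) + 5*(1)
    = 18 - 14 + 5
    = 9

9


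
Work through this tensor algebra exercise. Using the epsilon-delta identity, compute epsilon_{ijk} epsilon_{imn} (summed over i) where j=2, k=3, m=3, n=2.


Using the identity: epsilon_{ijk} epsilon_{imn} = delta_{jm} delta_{kn} - delta_{jn} delta_{km}.
delta_{23} = 0
delta_{32} = 0
delta_{22} = 1
delta_{33} = 1
Result = 0 * 0 - 1 * 1 = 0 - 1 = -1

-1


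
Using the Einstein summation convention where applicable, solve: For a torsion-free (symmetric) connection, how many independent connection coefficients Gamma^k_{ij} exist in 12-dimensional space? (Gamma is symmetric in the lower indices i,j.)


Christoffel symbols Gamma^k_{ij} are symmetric in i,j, so there are d * d(d+1)/2 independent symbols.
d = 12
d(d+1)/2 = 12 * 13 / 2 = 78
Total = 12 * 78 = 936

936


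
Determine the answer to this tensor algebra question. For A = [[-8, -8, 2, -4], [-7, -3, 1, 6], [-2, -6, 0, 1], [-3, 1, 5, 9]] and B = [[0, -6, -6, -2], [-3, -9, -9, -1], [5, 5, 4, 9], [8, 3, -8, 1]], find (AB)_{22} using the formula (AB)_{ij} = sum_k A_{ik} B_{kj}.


(AB)_{ij} = sum_k A_{ik} B_{kj}.
For i=2, j=2:
A_{21} * B_{12} = -7 * -6 = 42
A_{22} * B_{22} = -3 * -9 = 27
A_{23} * B_{32} = 1 * 5 = 5
A_{24} * B_{42} = 6 * 3 = 18
Sum = 42 + 27 + 5 + 18 = 92

92


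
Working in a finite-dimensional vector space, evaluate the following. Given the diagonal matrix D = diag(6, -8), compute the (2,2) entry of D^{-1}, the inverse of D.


For a diagonal matrix, the inverse has entries (D^{-1})_{ii} = 1/d_{ii}.
The diagonal entries are: d_{11} = 6, d_{22} = -8
We need (D^{-1})_{22} = 1/d_{22} = 1/-8 = -1/8

-1/8


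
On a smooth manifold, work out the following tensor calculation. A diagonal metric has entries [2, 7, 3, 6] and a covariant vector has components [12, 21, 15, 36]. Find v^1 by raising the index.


To raise an index with a diagonal metric: v^i = v_i / g_{ii}.
For index 1: v_1 = 12, g_{11} = 2
v^1 = 12 / 2 = 6

6


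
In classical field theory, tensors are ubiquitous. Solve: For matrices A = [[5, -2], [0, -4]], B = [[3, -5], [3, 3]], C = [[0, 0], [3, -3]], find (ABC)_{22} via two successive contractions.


(ABC)_{22} = sum_m (AB)_{2m} C_{m2}. First compute row 2 of AB.
(AB)_{21} = 0*3 + -4*3 = -12
(AB)_{22} = 0*-5 + -4*3 = -12
Now contract with column 2 of C:
(AB)_{21} * C_{12} = -12 * 0 = 0
(AB)_{22} * C_{22} = -12 * -3 = 36
(ABC)_{22} = 0 + 36 = 36

36


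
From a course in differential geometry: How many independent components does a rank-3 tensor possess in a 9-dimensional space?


The number of components of a rank-r tensor in d dimensions is d^r.
Here d = 9 and r = 3.
9^3 = 729

729


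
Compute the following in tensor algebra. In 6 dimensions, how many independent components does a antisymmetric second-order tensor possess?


A antisymmetric rank-2 tensor in d dimensions has d(d-1)/2 independent components.
d = 6
d(d-1)/2 = 6 * 5 / 2 = 30 / 2 = 15

15


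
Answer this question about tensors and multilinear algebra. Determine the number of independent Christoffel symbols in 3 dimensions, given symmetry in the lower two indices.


Christoffel symbols Gamma^k_{ij} are symmetric in i,j, so there are d * d(d+1)/2 independent symbols.
d = 3
d(d+1)/2 = 3 * 4 / 2 = 6
Total = 3 * 6 = 18

18


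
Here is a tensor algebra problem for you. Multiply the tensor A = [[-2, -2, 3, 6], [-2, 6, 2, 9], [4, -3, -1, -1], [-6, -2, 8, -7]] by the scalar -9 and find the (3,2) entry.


Scalar multiplication: (cA)_{ij} = c * A_{ij}.
c = -9
A_{32} = -3
(cA)_{32} = -9 * -3 = 27

27


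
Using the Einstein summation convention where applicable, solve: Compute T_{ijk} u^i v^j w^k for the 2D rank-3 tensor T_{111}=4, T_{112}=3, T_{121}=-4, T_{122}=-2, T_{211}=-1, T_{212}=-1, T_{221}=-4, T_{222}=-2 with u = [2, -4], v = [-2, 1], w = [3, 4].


S = sum over i,j,k of T_{ijk} u_i v_j w_k. Expanding all 8 terms:
T_{111}*u_1*v_1*w_1 = 4*2*-2*3 = -48  (running total: -48)
T_{112}*u_1*v_1*w_2 = 3*2*-2*4 = -48  (running total: -96)
T_{121}*u_1*v_2*w_1 = -4*2*1*3 = -24  (running total: -120)
T_{122}*u_1*v_2*w_2 = -2*2*1*4 = -16  (running total: -136)
T_{211}*u_2*v_1*w_1 = -1*-4*-2*3 = -24  (running total: -160)
T_{212}*u_2*v_1*w_2 = -1*-4*-2*4 = -32  (running total: -192)
T_{221}*u_2*v_2*w_1 = -4*-4*1*3 = 48  (running total: -144)
T_{222}*u_2*v_2*w_2 = -2*-4*1*4 = 32  (running total: -112)
S = -112

-112


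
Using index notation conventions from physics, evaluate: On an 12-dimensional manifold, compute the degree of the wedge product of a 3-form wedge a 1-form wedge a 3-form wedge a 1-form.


The degree of a wedge product is the sum of the degrees of the individual forms.
Degrees: 3, 1, 3, 1
Total degree = 3 + 1 + 3 + 1 = 8

8


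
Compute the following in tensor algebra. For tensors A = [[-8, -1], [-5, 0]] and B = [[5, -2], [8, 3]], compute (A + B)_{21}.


Tensor addition is component-wise: (A + B)_{ij} = A_{ij} + B_{ij}.
A_{21} = -5
B_{21} = 8
(A + B)_{21} = -5 + 8 = 3

3


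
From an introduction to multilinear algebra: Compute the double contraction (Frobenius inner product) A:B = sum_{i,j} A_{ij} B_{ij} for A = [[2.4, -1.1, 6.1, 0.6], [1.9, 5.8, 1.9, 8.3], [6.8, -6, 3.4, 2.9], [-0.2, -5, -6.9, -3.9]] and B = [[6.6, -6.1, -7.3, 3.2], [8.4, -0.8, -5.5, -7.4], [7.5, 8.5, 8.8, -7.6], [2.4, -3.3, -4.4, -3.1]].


A:B = sum over all i,j of A_{ij} * B_{ij}.
Row 1: 2.4*6.6=15.84, -1.1*-6.1=6.71, 6.1*-7.3=-44.53, 0.6*3.2=1.92 => row sum = -20.06
Row 2: 1.9*8.4=15.96, 5.8*-0.8=-4.64, 1.9*-5.5=-10.45, 8.3*-7.4=-61.42 => row sum = -60.55
Row 3: 6.8*7.5=51, -6*8.5=-51, 3.4*8.8=29.92, 2.9*-7.6=-22.04 => row sum = 7.88
Row 4: -0.2*2.4=-0.48, -5*-3.3=16.5, -6.9*-4.4=30.36, -3.9*-3.1=12.09 => row sum = 58.47
Total = -20.06 + -60.55 + 7.88 + 58.47 = -14.26

-14.26


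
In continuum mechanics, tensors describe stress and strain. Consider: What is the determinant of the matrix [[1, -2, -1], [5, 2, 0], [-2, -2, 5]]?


Expanding along the first row, det(A) = a11*M_11 - a12*M_12 + a13*M_13, where M_1j is the (1,j) minor.
Minor M_11 = 2*5 - 0*-2 = 10
Minor M_12 = 5*5 - 0*-2 = 25
Minor M_13 = 5*-2 - 2*-2 = -6
det = 1*(10) - -2*(25) + -1*(-6)
    = 10 - -50 + 6
    = 66

66


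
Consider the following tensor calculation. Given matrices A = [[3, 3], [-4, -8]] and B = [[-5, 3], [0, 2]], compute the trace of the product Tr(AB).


Tr(AB) = sum_i (AB)_{ii} where (AB)_{ii} = sum_k A_{ik} B_{ki}.
(AB)_{11} = 3*-5 + 3*0 = -15
(AB)_{22} = -4*3 + -8*2 = -28
Tr(AB) = -15 + -28 = -43

-43


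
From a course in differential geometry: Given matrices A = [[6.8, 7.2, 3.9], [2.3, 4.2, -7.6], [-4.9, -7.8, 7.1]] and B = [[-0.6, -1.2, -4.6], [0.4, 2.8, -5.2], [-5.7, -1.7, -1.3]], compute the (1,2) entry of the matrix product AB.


(AB)_{ij} = sum_k A_{ik} B_{kj}.
For i=1, j=2:
A_{11} * B_{12} = 6.8 * -1.2 = -8.16
A_{12} * B_{22} = 7.2 * 2.8 = 20.16
A_{13} * B_{32} = 3.9 * -1.7 = -6.63
Sum = -8.16 + 20.16 + -6.63 = 5.37

5.37


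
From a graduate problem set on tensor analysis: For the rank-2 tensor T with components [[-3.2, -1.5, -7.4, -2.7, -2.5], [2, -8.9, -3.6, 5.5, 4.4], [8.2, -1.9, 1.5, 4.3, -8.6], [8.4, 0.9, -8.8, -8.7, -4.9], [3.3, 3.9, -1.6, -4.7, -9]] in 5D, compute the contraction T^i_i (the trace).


The contraction (trace) of a rank-2 tensor is the sum of its diagonal elements.
Diagonal entries: A[1,1] = -3.2, A[2,2] = -8.9, A[3,3] = 1.5, A[4,4] = -8.7, A[5,5] = -9
Tr(A) = -3.2 + -8.9 + 1.5 + -8.7 + -9 = -28.3

-28.3


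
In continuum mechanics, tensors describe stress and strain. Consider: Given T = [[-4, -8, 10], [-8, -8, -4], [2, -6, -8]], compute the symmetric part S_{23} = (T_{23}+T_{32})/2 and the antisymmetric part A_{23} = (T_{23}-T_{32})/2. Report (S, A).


T_{23} = -4
T_{32} = -6
S_{23} = (-4 + -6)/2 = -10/2 = -5
A_{23} = (-4 - -6)/2 = 2/2 = 1
Check: S + A = -5 + 1 = -4 = T_{23}.

(-5, 1)


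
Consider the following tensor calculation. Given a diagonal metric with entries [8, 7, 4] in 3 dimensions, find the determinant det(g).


For a diagonal metric, the determinant is the product of diagonal entries.
Diagonal entries: 8, 7, 4
det(g) = 8 * 7 * 4 = 224

224


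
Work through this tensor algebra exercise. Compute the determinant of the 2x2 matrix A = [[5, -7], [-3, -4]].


For a 2x2 matrix [[a, b], [c, d]], det = a*d - b*c.
a = 5, b = -7, c = -3, d = -4
a*d = 5 * -4 = -20
b*c = -7 * -3 = 21
det = -20 - 21 = -41

-41


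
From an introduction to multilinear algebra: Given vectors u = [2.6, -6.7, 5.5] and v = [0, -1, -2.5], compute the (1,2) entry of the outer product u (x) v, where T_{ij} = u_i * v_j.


The outer product entry T_{ij} = u_i * v_j.
We need i=1, j=2.
u_1 = 2.6, v_2 = -1
T_{1,2} = 2.6 * -1 = -2.6

-2.6


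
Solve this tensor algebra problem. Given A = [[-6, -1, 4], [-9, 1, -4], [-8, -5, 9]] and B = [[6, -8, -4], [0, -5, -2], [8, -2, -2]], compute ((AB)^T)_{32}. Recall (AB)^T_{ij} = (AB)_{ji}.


(AB)^T_{ij} = (AB)_{ji} = sum_k A_{jk} B_{ki}.
For i=3, j=2 we need (AB)_{23}:
A_{21} * B_{13} = -9 * -4 = 36
A_{22} * B_{23} = 1 * -2 = -2
A_{23} * B_{33} = -4 * -2 = 8
Sum = 36 + -2 + 8 = 42

42


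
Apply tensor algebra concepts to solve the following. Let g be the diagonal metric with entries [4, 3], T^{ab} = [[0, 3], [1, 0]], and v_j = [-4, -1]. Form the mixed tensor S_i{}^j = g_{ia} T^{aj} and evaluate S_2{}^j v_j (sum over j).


Step 1: lower the first index. For a diagonal metric, g_{ia} T^{aj} = g_{ii} T^{ij} (no sum on i).
g_{22} = 3
S_2{}^1 = 3 * T^{21} = 3 * 1 = 3
S_2{}^2 = 3 * T^{22} = 3 * 0 = 0
Step 2: contract S_2{}^j with v_j.
S_2{}^1 * v_1 = 3 * -4 = -12
S_2{}^2 * v_2 = 0 * -1 = 0
Result = -12 + 0 = -12

-12


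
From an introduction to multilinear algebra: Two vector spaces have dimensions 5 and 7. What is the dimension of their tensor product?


The dimension of a tensor product is the product of dimensions.
dim(V) = 5, dim(W) = 7
dim(V (x) W) = 5 * 7 = 35

35


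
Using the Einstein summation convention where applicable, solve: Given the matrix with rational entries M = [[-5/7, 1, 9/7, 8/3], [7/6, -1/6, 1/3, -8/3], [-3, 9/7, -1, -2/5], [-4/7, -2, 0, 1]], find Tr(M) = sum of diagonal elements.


The trace is the sum of diagonal entries.
Diagonal: M[1,1] = -5/7, M[2,2] = -1/6, M[3,3] = -1, M[4,4] = 1
Tr(M) = -5/7 + -1/6 + -1 + 1
Computing step by step:
After adding M[1,1]: -5/7
After adding M[2,2]: -37/42
After adding M[3,3]: -79/42
After adding M[4,4]: -37/42
Tr(M) = -37/42

-37/42


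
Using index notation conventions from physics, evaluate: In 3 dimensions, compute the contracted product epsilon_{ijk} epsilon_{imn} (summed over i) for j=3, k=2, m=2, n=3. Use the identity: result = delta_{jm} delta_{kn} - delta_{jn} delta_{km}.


Using the identity: epsilon_{ijk} epsilon_{imn} = delta_{jm} delta_{kn} - delta_{jn} delta_{km}.
delta_{32} = 0
delta_{23} = 0
delta_{33} = 1
delta_{22} = 1
Result = 0 * 0 - 1 * 1 = 0 - 1 = -1

-1


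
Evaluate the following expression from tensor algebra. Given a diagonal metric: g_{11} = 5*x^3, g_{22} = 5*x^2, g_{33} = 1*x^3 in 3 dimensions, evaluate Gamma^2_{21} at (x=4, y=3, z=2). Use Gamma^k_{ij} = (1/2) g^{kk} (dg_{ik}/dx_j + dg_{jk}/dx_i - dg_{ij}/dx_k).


For a diagonal metric, Gamma^k_{ij} = (1/2) g^{kk} (dg_{ik}/dx_j + dg_{jk}/dx_i - dg_{ij}/dx_k).
The metric is diagonal, so g_{ab} = 0 for a != b.
At the given point: g_{11} = 320, g_{22} = 80, g_{33} = 64
g^{22} = 1/80
dg_{22}/dx_1 = dg_{22}/dx_1 = 40
dg_{12}/dx_2 = 0 (off-diagonal)
dg_{21}/dx_2 = 0 (off-diagonal)
Numerator = 40 + 0 - 0 = 40
Gamma^2_{21} = 40 / (2 * 80) = 1/4

1/4


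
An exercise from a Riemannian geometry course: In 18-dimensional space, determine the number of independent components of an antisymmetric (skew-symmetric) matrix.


An antisymmetric rank-2 tensor satisfies A_{ij} = -A_{ji}, so diagonal entries are zero.
The independent components are the upper-triangular entries: C(n, 2) = n(n-1)/2.
n = 18
C(18, 2) = 18 * 17 / 2 = 306 / 2 = 153

153


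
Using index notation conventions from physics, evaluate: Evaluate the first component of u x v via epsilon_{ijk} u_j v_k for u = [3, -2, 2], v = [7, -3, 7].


(u x v)_1 = sum_{j,k} epsilon_{1jk} u_j v_k. Only permutations of (1,2,3) contribute; the two non-zero terms are:
eps_{123} u_2 v_3 = 1 * -2 * 7 = -14
eps_{132} u_3 v_2 = -1 * 2 * -3 = 6
(u x v)_1 = -8

-8


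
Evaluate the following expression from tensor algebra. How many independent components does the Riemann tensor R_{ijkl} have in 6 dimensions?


The Riemann tensor in d dimensions has d^2(d^2 - 1)/12 independent components.
d = 6, so d^2 = 36
d^2 - 1 = 35
d^2(d^2 - 1) = 36 * 35 = 1260
Divide by 12: 1260 / 12 = 105

105


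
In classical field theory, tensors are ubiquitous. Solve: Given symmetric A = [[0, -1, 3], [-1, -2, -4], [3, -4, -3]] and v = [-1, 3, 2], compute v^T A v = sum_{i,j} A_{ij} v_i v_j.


First compute Av:
(Av)_1 = 0*-1 + -1*3 + 3*2 = 3
(Av)_2 = -1*-1 + -2*3 + -4*2 = -13
(Av)_3 = 3*-1 + -4*3 + -3*2 = -21
Av = [3, -13, -21]
Then v^T (Av) = -1*3 + 3*-13 + 2*-21
= -3 + -39 + -42 = -84

-84


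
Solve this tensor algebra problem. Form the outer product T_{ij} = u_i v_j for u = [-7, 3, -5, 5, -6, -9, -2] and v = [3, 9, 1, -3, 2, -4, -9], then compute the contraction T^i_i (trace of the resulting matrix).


The outer product gives T_{ij} = u_i v_j.
The trace (contraction) is Tr(T) = sum_i T_{ii} = sum_i u_i v_i.
Diagonal entries:
T_{11} = u_1 * v_1 = -7 * 3 = -21
T_{22} = u_2 * v_2 = 3 * 9 = 27
T_{33} = u_3 * v_3 = -5 * 1 = -5
T_{44} = u_4 * v_4 = 5 * -3 = -15
T_{55} = u_5 * v_5 = -6 * 2 = -12
T_{66} = u_6 * v_6 = -9 * -4 = 36
T_{77} = u_7 * v_7 = -2 * -9 = 18
Tr(T) = -21 + 27 + -5 + -15 + -12 + 36 + 18 = 28

28


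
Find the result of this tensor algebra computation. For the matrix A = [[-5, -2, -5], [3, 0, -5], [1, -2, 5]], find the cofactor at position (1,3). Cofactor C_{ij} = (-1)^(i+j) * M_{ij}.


To find cofactor C_{13}, delete row 1 and column 3.
The resulting 2x2 submatrix is: [[3, 0], [1, -2]]
Minor M_{13} = 3*-2 - 0*1
  = -6 - 0 = -6
Sign = (-1)^(1+3) = (-1)^4 = 1
Cofactor C_{13} = 1 * -6 = -6

-6


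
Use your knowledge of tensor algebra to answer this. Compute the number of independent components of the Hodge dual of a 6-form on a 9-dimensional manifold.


The Hodge dual of a p-form on an n-dimensional manifold is an (n-p)-form.
n = 9, p = 6, so dual degree = 9 - 6 = 3
The number of components is C(n, n-p) = C(9, 3) = 84

84


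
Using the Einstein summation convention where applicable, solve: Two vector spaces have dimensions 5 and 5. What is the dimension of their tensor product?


The dimension of a tensor product is the product of dimensions.
dim(V) = 5, dim(W) = 5
dim(V (x) W) = 5 * 5 = 25

25


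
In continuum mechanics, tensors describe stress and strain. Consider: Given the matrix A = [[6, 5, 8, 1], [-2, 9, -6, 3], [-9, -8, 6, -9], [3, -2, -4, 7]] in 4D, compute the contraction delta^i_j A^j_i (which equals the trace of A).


The contraction (trace) of a rank-2 tensor is the sum of its diagonal elements.
Diagonal entries: A[1,1] = 6, A[2,2] = 9, A[3,3] = 6, A[4,4] = 7
Tr(A) = 6 + 9 + 6 + 7 = 28

28


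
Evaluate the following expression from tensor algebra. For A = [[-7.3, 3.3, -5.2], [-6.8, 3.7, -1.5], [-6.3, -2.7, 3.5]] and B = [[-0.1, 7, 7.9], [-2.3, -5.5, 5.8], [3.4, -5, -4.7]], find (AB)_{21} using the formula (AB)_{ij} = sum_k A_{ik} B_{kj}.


(AB)_{ij} = sum_k A_{ik} B_{kj}.
For i=2, j=1:
A_{21} * B_{11} = -6.8 * -0.1 = 0.68
A_{22} * B_{21} = 3.7 * -2.3 = -8.51
A_{23} * B_{31} = -1.5 * 3.4 = -5.1
Sum = 0.68 + -8.51 + -5.1 = -12.93

-12.93


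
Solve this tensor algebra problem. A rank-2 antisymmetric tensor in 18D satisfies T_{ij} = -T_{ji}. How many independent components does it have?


An antisymmetric rank-2 tensor satisfies A_{ij} = -A_{ji}, so diagonal entries are zero.
The independent components are the upper-triangular entries: C(n, 2) = n(n-1)/2.
n = 18
C(18, 2) = 18 * 17 / 2 = 306 / 2 = 153

153


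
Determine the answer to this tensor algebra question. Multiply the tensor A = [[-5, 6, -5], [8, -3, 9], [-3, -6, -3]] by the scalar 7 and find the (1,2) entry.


Scalar multiplication: (cA)_{ij} = c * A_{ij}.
c = 7
A_{12} = 6
(cA)_{12} = 7 * 6 = 42

42


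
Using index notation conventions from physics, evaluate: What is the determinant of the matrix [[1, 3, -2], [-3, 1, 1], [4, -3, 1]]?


Expanding along the first row, det(A) = a11*M_11 - a12*M_12 + a13*M_13, where M_1j is the (1,j) minor.
Minor M_11 = 1*1 - 1*-3 = 4
Minor M_12 = -3*1 - 1*4 = -7
Minor M_13 = -3*-3 - 1*4 = 5
det = 1*(4) - 3*(-7) + -2*(5)
    = 4 - -21 + -10
    = 15

15


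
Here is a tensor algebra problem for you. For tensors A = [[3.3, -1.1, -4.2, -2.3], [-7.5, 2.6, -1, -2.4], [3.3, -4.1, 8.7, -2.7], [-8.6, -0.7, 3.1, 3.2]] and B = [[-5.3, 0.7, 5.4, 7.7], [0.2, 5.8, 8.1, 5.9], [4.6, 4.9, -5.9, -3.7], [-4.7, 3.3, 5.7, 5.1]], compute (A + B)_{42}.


Tensor addition is component-wise: (A + B)_{ij} = A_{ij} + B_{ij}.
A_{42} = -0.7
B_{42} = 3.3
(A + B)_{42} = -0.7 + 3.3 = 2.6

2.6


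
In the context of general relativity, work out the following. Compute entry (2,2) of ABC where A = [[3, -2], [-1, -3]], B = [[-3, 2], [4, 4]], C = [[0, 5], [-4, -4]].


(ABC)_{22} = sum_m (AB)_{2m} C_{m2}. First compute row 2 of AB.
(AB)_{21} = -1*-3 + -3*4 = -9
(AB)_{22} = -1*2 + -3*4 = -14
Now contract with column 2 of C:
(AB)_{21} * C_{12} = -9 * 5 = -45
(AB)_{22} * C_{22} = -14 * -4 = 56
(ABC)_{22} = -45 + 56 = 11

11


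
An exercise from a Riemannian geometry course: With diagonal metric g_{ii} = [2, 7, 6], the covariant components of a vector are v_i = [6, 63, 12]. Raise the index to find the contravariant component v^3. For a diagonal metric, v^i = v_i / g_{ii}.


To raise an index with a diagonal metric: v^i = v_i / g_{ii}.
For index 3: v_3 = 12, g_{33} = 6
v^3 = 12 / 6 = 2

2


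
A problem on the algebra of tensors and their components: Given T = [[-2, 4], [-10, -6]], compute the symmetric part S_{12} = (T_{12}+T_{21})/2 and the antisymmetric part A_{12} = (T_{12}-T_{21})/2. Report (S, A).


T_{12} = 4
T_{21} = -10
S_{12} = (4 + -10)/2 = -6/2 = -3
A_{12} = (4 - -10)/2 = 14/2 = 7
Check: S + A = -3 + 7 = 4 = T_{12}.

(-3, 7)


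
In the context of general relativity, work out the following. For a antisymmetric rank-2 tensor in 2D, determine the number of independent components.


A antisymmetric rank-2 tensor in d dimensions has d(d-1)/2 independent components.
d = 2
d(d-1)/2 = 2 * 1 / 2 = 2 / 2 = 1

1


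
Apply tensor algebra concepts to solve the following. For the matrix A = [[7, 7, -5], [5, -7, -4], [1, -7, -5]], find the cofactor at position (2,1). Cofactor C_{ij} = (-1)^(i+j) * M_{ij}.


To find cofactor C_{21}, delete row 2 and column 1.
The resulting 2x2 submatrix is: [[7, -5], [-7, -5]]
Minor M_{21} = 7*-5 - -5*-7
  = -35 - 35 = -70
Sign = (-1)^(2+1) = (-1)^3 = -1
Cofactor C_{21} = -1 * -70 = 70

70


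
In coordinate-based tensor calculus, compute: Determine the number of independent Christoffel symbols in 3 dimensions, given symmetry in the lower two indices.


Christoffel symbols Gamma^k_{ij} are symmetric in i,j, so there are d * d(d+1)/2 independent symbols.
d = 3
d(d+1)/2 = 3 * 4 / 2 = 6
Total = 3 * 6 = 18

18


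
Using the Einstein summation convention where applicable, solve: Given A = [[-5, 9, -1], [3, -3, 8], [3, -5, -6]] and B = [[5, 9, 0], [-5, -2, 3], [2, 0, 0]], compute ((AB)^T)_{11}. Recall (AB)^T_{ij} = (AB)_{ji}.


(AB)^T_{ij} = (AB)_{ji} = sum_k A_{jk} B_{ki}.
For i=1, j=1 we need (AB)_{11}:
A_{11} * B_{11} = -5 * 5 = -25
A_{12} * B_{21} = 9 * -5 = -45
A_{13} * B_{31} = -1 * 2 = -2
Sum = -25 + -45 + -2 = -72

-72


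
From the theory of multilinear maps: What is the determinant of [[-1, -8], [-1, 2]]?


For a 2x2 matrix [[a, b], [c, d]], det = a*d - b*c.
a = -1, b = -8, c = -1, d = 2
a*d = -1 * 2 = -2
b*c = -8 * -1 = 8
det = -2 - 8 = -10

-10


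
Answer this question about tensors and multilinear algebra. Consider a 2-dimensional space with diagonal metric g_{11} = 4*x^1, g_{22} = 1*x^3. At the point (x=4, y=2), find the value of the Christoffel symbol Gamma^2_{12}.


For a diagonal metric, Gamma^k_{ij} = (1/2) g^{kk} (dg_{ik}/dx_j + dg_{jk}/dx_i - dg_{ij}/dx_k).
The metric is diagonal, so g_{ab} = 0 for a != b.
At the given point: g_{11} = 16, g_{22} = 64
g^{22} = 1/64
dg_{12}/dx_2 = 0 (off-diagonal)
dg_{22}/dx_1 = dg_{22}/dx_1 = 48
dg_{12}/dx_2 = 0 (off-diagonal)
Numerator = 0 + 48 - 0 = 48
Gamma^2_{12} = 48 / (2 * 64) = 3/8

3/8


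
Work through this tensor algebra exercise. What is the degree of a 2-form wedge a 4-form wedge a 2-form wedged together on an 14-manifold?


The degree of a wedge product is the sum of the degrees of the individual forms.
Degrees: 2, 4, 2
Total degree = 2 + 4 + 2 = 8

8


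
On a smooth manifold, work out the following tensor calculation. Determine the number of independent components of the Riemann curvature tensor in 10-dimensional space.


The Riemann tensor in d dimensions has d^2(d^2 - 1)/12 independent components.
d = 10, so d^2 = 100
d^2 - 1 = 99
d^2(d^2 - 1) = 100 * 99 = 9900
Divide by 12: 9900 / 12 = 825

825


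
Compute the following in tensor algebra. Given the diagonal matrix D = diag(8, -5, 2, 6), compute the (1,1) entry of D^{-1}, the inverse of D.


For a diagonal matrix, the inverse has entries (D^{-1})_{ii} = 1/d_{ii}.
The diagonal entries are: d_{11} = 8, d_{22} = -5, d_{33} = 2, d_{44} = 6
We need (D^{-1})_{11} = 1/d_{11} = 1/8 = 1/8

1/8


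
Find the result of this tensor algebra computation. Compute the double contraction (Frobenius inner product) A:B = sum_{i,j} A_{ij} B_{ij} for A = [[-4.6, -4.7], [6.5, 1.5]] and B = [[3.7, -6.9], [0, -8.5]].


A:B = sum over all i,j of A_{ij} * B_{ij}.
Row 1: -4.6*3.7=-17.02, -4.7*-6.9=32.43 => row sum = 15.41
Row 2: 6.5*0=0, 1.5*-8.5=-12.75 => row sum = -12.75
Total = 15.41 + -12.75 = 2.66

2.66


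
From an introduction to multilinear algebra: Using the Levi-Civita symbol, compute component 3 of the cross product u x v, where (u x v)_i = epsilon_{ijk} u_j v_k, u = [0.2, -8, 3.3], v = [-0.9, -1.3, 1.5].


(u x v)_3 = sum_{j,k} epsilon_{3jk} u_j v_k. Only permutations of (1,2,3) contribute; the two non-zero terms are:
eps_{312} u_1 v_2 = 1 * 0.2 * -1.3 = -0.26
eps_{321} u_2 v_1 = -1 * -8 * -0.9 = -7.2
(u x v)_3 = -7.46

-7.46


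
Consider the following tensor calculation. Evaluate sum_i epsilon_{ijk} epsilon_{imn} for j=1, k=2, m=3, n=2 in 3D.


Using the identity: epsilon_{ijk} epsilon_{imn} = delta_{jm} delta_{kn} - delta_{jn} delta_{km}.
delta_{13} = 0
delta_{22} = 1
delta_{12} = 0
delta_{23} = 0
Result = 0 * 1 - 0 * 0 = 0 - 0 = 0

0


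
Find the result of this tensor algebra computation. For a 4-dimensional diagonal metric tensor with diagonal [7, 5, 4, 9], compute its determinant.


For a diagonal metric, the determinant is the product of diagonal entries.
Diagonal entries: 7, 5, 4, 9
det(g) = 7 * 5 * 4 * 9 = 1260

1260


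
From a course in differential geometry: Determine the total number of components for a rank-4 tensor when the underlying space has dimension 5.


The number of components of a rank-r tensor in d dimensions is d^r.
Here d = 5 and r = 4.
5^4 = 625

625


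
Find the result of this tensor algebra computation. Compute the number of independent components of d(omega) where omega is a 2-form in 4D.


The exterior derivative of a p-form is a (p+1)-form.
Its number of independent components is C(n, p+1).
n = 4, p+1 = 3
C(4, 3) = 4

4


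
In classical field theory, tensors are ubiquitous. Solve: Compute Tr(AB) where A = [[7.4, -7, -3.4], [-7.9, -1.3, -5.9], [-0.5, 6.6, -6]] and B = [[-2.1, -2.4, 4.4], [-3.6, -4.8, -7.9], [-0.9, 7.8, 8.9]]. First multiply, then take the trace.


Tr(AB) = sum_i (AB)_{ii} where (AB)_{ii} = sum_k A_{ik} B_{ki}.
(AB)_{11} = 7.4*-2.1 + -7*-3.6 + -3.4*-0.9 = 12.72
(AB)_{22} = -7.9*-2.4 + -1.3*-4.8 + -5.9*7.8 = -20.82
(AB)_{33} = -0.5*4.4 + 6.6*-7.9 + -6*8.9 = -107.74
Tr(AB) = 12.72 + -20.82 + -107.74 = -115.84

-115.84


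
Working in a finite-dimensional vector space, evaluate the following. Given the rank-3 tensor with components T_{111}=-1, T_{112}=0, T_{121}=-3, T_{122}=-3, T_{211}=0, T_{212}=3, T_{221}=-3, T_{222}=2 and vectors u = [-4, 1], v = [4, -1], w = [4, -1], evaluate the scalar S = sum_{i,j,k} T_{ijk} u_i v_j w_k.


S = sum over i,j,k of T_{ijk} u_i v_j w_k. Expanding all 8 terms:
T_{111}*u_1*v_1*w_1 = -1*-4*4*4 = 64  (running total: 64)
T_{112}*u_1*v_1*w_2 = 0*-4*4*-1 = 0  (running total: 64)
T_{121}*u_1*v_2*w_1 = -3*-4*-1*4 = -48  (running total: 16)
T_{122}*u_1*v_2*w_2 = -3*-4*-1*-1 = 12  (running total: 28)
T_{211}*u_2*v_1*w_1 = 0*1*4*4 = 0  (running total: 28)
T_{212}*u_2*v_1*w_2 = 3*1*4*-1 = -12  (running total: 16)
T_{221}*u_2*v_2*w_1 = -3*1*-1*4 = 12  (running total: 28)
T_{222}*u_2*v_2*w_2 = 2*1*-1*-1 = 2  (running total: 30)
S = 30

30


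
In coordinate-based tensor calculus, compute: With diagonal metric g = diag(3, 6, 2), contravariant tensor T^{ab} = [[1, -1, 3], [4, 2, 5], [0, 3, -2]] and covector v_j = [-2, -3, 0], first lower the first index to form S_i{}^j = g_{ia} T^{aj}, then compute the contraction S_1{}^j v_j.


Step 1: lower the first index. For a diagonal metric, g_{ia} T^{aj} = g_{ii} T^{ij} (no sum on i).
g_{11} = 3
S_1{}^1 = 3 * T^{11} = 3 * 1 = 3
S_1{}^2 = 3 * T^{12} = 3 * -1 = -3
S_1{}^3 = 3 * T^{13} = 3 * 3 = 9
Step 2: contract S_1{}^j with v_j.
S_1{}^1 * v_1 = 3 * -2 = -6
S_1{}^2 * v_2 = -3 * -3 = 9
S_1{}^3 * v_3 = 9 * 0 = 0
Result = -6 + 9 + 0 = 3

3


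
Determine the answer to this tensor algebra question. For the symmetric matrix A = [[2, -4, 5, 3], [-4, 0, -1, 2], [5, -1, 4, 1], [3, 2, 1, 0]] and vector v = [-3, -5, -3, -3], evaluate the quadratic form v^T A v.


First compute Av:
(Av)_1 = 2*-3 + -4*-5 + 5*-3 + 3*-3 = -10
(Av)_2 = -4*-3 + 0*-5 + -1*-3 + 2*-3 = 9
(Av)_3 = 5*-3 + -1*-5 + 4*-3 + 1*-3 = -25
(Av)_4 = 3*-3 + 2*-5 + 1*-3 + 0*-3 = -22
Av = [-10, 9, -25, -22]
Then v^T (Av) = -3*-10 + -5*9 + -3*-25 + -3*-22
= 30 + -45 + 75 + 66 = 126

126


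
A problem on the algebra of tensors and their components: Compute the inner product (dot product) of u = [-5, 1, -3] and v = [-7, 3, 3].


The inner product u . v = sum of u_i * v_i.
Term-by-term: -5 * -7, 1 * 3, -3 * 3
Products: 35, 3, -9
Sum = 35 + 3 + -9 = 29

29


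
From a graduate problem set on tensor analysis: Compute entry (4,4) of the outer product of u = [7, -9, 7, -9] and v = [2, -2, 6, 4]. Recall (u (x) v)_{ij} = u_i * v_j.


The outer product entry T_{ij} = u_i * v_j.
We need i=4, j=4.
u_4 = -9, v_4 = 4
T_{4,4} = -9 * 4 = -36

-36


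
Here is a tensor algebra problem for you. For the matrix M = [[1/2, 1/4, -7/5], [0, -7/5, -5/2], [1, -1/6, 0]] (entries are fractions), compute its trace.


The trace is the sum of diagonal entries.
Diagonal: M[1,1] = 1/2, M[2,2] = -7/5, M[3,3] = 0
Tr(M) = 1/2 + -7/5 + 0
Computing step by step:
After adding M[1,1]: 1/2
After adding M[2,2]: -9/10
After adding M[3,3]: -9/10
Tr(M) = -9/10

-9/10


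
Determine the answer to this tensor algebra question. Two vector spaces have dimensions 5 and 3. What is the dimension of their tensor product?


The dimension of a tensor product is the product of dimensions.
dim(V) = 5, dim(W) = 3
dim(V (x) W) = 5 * 3 = 15

15


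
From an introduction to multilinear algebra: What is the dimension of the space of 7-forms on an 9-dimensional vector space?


The dimension of the space of p-forms on an n-dimensional space is C(n, p).
n = 9, p = 7
C(9, 7) = 9! / (7! * 2!) = 36

36


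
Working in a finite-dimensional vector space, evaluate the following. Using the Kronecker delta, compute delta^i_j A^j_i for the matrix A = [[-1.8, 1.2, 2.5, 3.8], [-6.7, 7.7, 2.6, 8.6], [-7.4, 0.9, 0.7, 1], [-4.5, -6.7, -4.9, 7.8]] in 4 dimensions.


The contraction (trace) of a rank-2 tensor is the sum of its diagonal elements.
Diagonal entries: A[1,1] = -1.8, A[2,2] = 7.7, A[3,3] = 0.7, A[4,4] = 7.8
Tr(A) = -1.8 + 7.7 + 0.7 + 7.8 = 14.4

14.4


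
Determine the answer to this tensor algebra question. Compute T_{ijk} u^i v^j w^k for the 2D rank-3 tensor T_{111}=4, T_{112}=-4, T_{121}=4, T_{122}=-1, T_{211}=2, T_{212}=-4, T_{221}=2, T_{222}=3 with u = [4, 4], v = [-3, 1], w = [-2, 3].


S = sum over i,j,k of T_{ijk} u_i v_j w_k. Expanding all 8 terms:
T_{111}*u_1*v_1*w_1 = 4*4*-3*-2 = 96  (running total: 96)
T_{112}*u_1*v_1*w_2 = -4*4*-3*3 = 144  (running total: 240)
T_{121}*u_1*v_2*w_1 = 4*4*1*-2 = -32  (running total: 208)
T_{122}*u_1*v_2*w_2 = -1*4*1*3 = -12  (running total: 196)
T_{211}*u_2*v_1*w_1 = 2*4*-3*-2 = 48  (running total: 244)
T_{212}*u_2*v_1*w_2 = -4*4*-3*3 = 144  (running total: 388)
T_{221}*u_2*v_2*w_1 = 2*4*1*-2 = -16  (running total: 372)
T_{222}*u_2*v_2*w_2 = 3*4*1*3 = 36  (running total: 408)
S = 408

408
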